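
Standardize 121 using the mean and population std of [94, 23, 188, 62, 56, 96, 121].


μ = 91.4286, σ = 49.3265
z = (121 - 91.4286)/49.3265 = 0.5995

0.5995


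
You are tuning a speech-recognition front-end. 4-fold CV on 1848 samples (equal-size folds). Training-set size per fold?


Fold size = 1848/4 = 462
Training per fold = 1848 - 462 = 1386

1386


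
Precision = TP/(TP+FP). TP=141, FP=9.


Precision = TP/(TP+FP)
= 141/(141+9)
= 141/150 = 94.0%

94.0%


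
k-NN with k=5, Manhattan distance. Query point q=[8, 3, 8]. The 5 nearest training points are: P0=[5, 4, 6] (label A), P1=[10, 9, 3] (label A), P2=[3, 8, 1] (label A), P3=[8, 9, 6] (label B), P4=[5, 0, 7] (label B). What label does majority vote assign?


d(q,P0) = 6  (label A)
d(q,P1) = 13  (label A)
d(q,P2) = 17  (label A)
d(q,P3) = 8  (label B)
d(q,P4) = 7  (label B)
Votes: A=3, B=2
Majority → A

A


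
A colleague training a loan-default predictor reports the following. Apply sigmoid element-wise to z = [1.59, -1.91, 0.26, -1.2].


σ(1.59) = 1/(1+e^-1.59) = 0.8306
σ(-1.91) = 1/(1+e^1.91) = 0.129
σ(0.26) = 1/(1+e^-0.26) = 0.5646
σ(-1.2) = 1/(1+e^1.2) = 0.2315
result = [0.8306, 0.129, 0.5646, 0.2315]

[0.8306, 0.129, 0.5646, 0.2315]


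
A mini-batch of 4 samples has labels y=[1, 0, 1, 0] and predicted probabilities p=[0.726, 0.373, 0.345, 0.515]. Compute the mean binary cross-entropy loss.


L[0] = -ln(0.726) = 0.3202
L[1] = -ln(1-0.373) = -ln(0.627) = 0.4668
L[2] = -ln(0.345) = 1.0642
L[3] = -ln(1-0.515) = -ln(0.485) = 0.7236
mean = (0.3202 + 0.4668 + 1.0642 + 0.7236)/4 = 0.6437

0.6437


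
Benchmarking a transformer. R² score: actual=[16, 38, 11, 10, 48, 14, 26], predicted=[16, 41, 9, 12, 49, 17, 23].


ȳ = 23.2857
SS_res = Σ(y-ŷ)² = 36
SS_tot = Σ(y-ȳ)² = 1301.43
R² = 1 - SS_res/SS_tot = 1 - 0.0277 = 0.9723

0.9723


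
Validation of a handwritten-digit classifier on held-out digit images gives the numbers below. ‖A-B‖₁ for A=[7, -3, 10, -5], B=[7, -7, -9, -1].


d = |7-7| + |-3+ 7| + |10+ 9| + |-5+ 1|
  = 0 + 4 + 19 + 4
  = 27

27


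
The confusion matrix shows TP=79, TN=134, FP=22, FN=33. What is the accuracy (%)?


Accuracy = (TP+TN)/(TP+TN+FP+FN)
= (79+134)/(268)
= 213/268 = 79.48%

79.48%


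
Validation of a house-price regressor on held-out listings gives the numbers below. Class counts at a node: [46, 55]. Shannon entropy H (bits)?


Probabilities: [46/101, 55/101] ≈ [0.4554, 0.5446]
H = -((46/101)·log₂(46/101) + (55/101)·log₂(55/101))
  = 0.9943 bits

0.9943 bits


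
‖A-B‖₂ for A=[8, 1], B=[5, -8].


d = √((8-5)² + (1+ 8)²)
  = √(9 + 81)
  = √90 = 9.4868

9.4868


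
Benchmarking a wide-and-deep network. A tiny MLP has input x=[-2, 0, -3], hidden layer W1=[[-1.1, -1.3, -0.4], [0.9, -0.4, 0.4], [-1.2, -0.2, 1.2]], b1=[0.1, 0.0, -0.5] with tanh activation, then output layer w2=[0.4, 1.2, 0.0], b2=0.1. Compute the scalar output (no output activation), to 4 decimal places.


z1[0] = (-1.1)·(-2) + (-1.3)·(0) + (-0.4)·(-3) + 0.1 = 3.5
z1[1] = (0.9)·(-2) + (-0.4)·(0) + (0.4)·(-3) + 0.0 = -3.0
z1[2] = (-1.2)·(-2) + (-0.2)·(0) + (1.2)·(-3) - 0.5 = -1.7
h = tanh(z1) = [0.9982, -0.9951, -0.9354]
output = (0.4)·(0.9982) + (1.2)·(-0.9951) + (0.0)·(-0.9354) + 0.1 = -0.6948

-0.6948


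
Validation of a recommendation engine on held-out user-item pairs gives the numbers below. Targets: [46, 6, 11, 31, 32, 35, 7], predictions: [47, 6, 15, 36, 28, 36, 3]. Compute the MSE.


Squared errors: (46-47)²=1, (6-6)²=0, (11-15)²=16, (31-36)²=25, (32-28)²=16, (35-36)²=1, (7-3)²=16
Sum = 75
MSE = 75/7 = 75/7

75/7


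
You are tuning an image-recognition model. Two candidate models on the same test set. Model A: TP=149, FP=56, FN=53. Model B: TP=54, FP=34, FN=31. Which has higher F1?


Model A: P=149/205=0.7268, R=149/202=0.7376, F1=2PR/(P+R)=2TP/(2TP+FP+FN)=298/407=0.7322
Model B: P=54/88=0.6136, R=54/85=0.6353, F1=2PR/(P+R)=2TP/(2TP+FP+FN)=108/173=0.6243
0.7322 > 0.6243 → Model A

Model A


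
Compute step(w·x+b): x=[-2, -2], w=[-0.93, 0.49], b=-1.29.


z = (-2)·(-0.93) + (-2)·(0.49) - 1.29
  = -0.41
step(z) = 0 (z<0)

0


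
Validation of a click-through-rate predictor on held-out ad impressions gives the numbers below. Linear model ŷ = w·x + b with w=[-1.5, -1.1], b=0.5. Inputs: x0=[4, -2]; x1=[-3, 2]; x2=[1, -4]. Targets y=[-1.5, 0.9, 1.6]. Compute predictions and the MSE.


ŷ0 = (-1.5)·(4) + (-1.1)·(-2) + 0.5 = -3.3
ŷ1 = (-1.5)·(-3) + (-1.1)·(2) + 0.5 = 2.8
ŷ2 = (-1.5)·(1) + (-1.1)·(-4) + 0.5 = 3.4
errors² = [3.24, 3.61, 3.24]
MSE = 10.0900/3 = 3.3633

3.3633


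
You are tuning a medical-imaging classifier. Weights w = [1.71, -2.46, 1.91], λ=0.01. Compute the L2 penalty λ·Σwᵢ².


‖w‖₂² = (1.71)² + (-2.46)² + (1.91)²
     = 2.9241 + 6.0516 + 3.6481
     = 12.6238
λ·‖w‖₂² = 0.01·12.6238 = 0.126238

0.126238


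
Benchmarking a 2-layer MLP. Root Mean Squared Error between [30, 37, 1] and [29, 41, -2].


MSE = 26/3 = 8.6667
RMSE = √(26/3) = 2.9439

2.9439


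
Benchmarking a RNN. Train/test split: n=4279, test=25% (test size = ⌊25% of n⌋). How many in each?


Test = ⌊4279·25/100⌋ = 1069
Train = 4279 - 1069 = 3210

Train: 3210, Test: 1069


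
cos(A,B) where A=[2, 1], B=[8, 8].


A·B = 2·8 + 1·8 = 24
‖A‖ = √5 = 2.2361, ‖B‖ = √128 = 11.3137
cos = 24/(√5·√128) = 24/√640 = 0.9487

0.9487


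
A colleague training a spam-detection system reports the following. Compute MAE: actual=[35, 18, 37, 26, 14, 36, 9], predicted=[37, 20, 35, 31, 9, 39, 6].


Absolute errors: |35-37|=2, |18-20|=2, |37-35|=2, |26-31|=5, |14-9|=5, |36-39|=3, |9-6|=3
Sum = 22
MAE = 22/7 = 22/7

22/7


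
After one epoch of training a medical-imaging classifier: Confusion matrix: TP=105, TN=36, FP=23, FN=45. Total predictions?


Total = TP + TN + FP + FN
= 105 + 36 + 23 + 45
= 209
(Predicted positive: 128, predicted negative: 81)

209


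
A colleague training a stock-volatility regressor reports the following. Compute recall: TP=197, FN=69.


Recall = TP/(TP+FN)
= 197/(197+69)
= 197/266 = 74.06%

74.06%


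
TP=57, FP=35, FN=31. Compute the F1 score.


Precision = 57/92 = 0.6196
Recall = 57/88 = 0.6477
F1 = 2·P·R/(P+R) = 2·TP/(2·TP+FP+FN) = 114/(114+35+31) = 114/180 = 0.6333

0.6333


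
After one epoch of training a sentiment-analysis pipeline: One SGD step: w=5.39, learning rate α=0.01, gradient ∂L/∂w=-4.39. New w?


w_new = w - α·∇
= 5.39 - 0.01·-4.39
= 5.39 + 0.0439
= 5.4339

5.4339


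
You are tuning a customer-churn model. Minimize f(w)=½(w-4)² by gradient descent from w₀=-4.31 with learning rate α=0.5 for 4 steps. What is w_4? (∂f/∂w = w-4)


step 1: grad = -4.31-4 = -8.31; w = -4.31 - 0.5·(-8.31) = -0.155
step 2: grad = -0.155-4 = -4.155; w = -0.155 - 0.5·(-4.155) = 1.9225
step 3: grad = 1.9225-4 = -2.0775; w = 1.9225 - 0.5·(-2.0775) = 2.96125
step 4: grad = 2.96125-4 = -1.03875; w = 2.96125 - 0.5·(-1.03875) = 3.480625

3.480625


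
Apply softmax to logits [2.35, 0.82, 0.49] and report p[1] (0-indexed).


Exponentials: e^2.35=10.4856, e^0.82=2.2705, e^0.49=1.6323
Sum = 14.3884
Softmax = [0.7288, 0.1578, 0.1134]
p[1] = 2.2705/14.3884 = 0.1578

0.1578


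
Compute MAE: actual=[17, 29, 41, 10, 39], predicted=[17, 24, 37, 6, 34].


Absolute errors: |17-17|=0, |29-24|=5, |41-37|=4, |10-6|=4, |39-34|=5
Sum = 18
MAE = 18/5 = 18/5

18/5


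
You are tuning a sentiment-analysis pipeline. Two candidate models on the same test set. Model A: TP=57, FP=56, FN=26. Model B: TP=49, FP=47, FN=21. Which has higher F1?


Model A: P=57/113=0.5044, R=57/83=0.6867, F1=2PR/(P+R)=2TP/(2TP+FP+FN)=114/196=0.5816
Model B: P=49/96=0.5104, R=49/70=0.7, F1=2PR/(P+R)=2TP/(2TP+FP+FN)=98/166=0.5904
0.5816 < 0.5904 → Model B

Model B


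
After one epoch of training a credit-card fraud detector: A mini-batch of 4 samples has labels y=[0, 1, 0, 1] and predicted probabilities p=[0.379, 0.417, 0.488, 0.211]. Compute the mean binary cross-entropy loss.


L[0] = -ln(1-0.379) = -ln(0.621) = 0.4764
L[1] = -ln(0.417) = 0.8747
L[2] = -ln(1-0.488) = -ln(0.512) = 0.6694
L[3] = -ln(0.211) = 1.5559
mean = (0.4764 + 0.8747 + 0.6694 + 1.5559)/4 = 0.8941

0.8941


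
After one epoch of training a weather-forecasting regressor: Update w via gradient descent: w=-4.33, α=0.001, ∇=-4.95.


w_new = w - α·∇
= -4.33 - 0.001·-4.95
= -4.33 + 0.00495
= -4.32505

-4.32505


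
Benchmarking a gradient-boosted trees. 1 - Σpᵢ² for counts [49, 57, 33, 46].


Probabilities: [49/185, 57/185, 33/185, 46/185] ≈ [0.2649, 0.3081, 0.1784, 0.2486]
Σpᵢ² = (2401 + 3249 + 1089 + 2116)/185² = 8855/34225
Gini = 1 - Σpᵢ² = 1 - 8855/34225 = 0.7413

0.7413


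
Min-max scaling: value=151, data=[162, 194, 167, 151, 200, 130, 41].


min=41, max=200
(151-41)/(200-41) = 110/159 = 0.6918

0.6918


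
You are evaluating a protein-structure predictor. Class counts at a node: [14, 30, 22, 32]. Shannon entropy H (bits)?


Probabilities: [14/98, 30/98, 22/98, 32/98] ≈ [0.1429, 0.3061, 0.2245, 0.3265]
H = -((14/98)·log₂(14/98) + (30/98)·log₂(30/98) + (22/98)·log₂(22/98) + (32/98)·log₂(32/98))
  = 1.9349 bits

1.9349 bits


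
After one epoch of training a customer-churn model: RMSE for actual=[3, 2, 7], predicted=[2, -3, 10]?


MSE = 35/3 = 11.6667
RMSE = √(35/3) = 3.4157

3.4157


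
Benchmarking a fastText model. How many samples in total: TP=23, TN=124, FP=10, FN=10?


Total = TP + TN + FP + FN
= 23 + 124 + 10 + 10
= 167
(Predicted positive: 33, predicted negative: 134)

167


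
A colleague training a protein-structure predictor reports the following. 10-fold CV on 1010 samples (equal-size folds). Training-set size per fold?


Fold size = 1010/10 = 101
Training per fold = 1010 - 101 = 909

909


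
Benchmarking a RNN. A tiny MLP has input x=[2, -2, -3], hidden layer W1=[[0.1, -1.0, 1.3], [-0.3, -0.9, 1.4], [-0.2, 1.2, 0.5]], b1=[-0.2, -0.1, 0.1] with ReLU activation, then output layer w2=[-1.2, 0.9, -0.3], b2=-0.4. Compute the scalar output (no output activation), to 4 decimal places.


z1[0] = (0.1)·(2) + (-1.0)·(-2) + (1.3)·(-3) - 0.2 = -1.9
z1[1] = (-0.3)·(2) + (-0.9)·(-2) + (1.4)·(-3) - 0.1 = -3.1
z1[2] = (-0.2)·(2) + (1.2)·(-2) + (0.5)·(-3) + 0.1 = -4.2
h = ReLU(z1) = [0.0, 0.0, 0.0]
output = (-1.2)·(0.0) + (0.9)·(0.0) + (-0.3)·(0.0) - 0.4 = -0.4

-0.4


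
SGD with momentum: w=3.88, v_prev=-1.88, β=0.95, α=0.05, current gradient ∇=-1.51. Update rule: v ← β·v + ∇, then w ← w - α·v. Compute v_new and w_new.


v_new = 0.95·-1.88 - 1.51 = -1.786 - 1.51 = -3.296
w_new = 3.88 - 0.05·-3.296 = 3.88 + 0.1648 = 4.0448

v_new=-3.296, w_new=4.0448


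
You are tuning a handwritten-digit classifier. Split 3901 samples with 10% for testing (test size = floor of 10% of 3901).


Test = ⌊3901·10/100⌋ = 390
Train = 3901 - 390 = 3511

Train: 3511, Test: 390


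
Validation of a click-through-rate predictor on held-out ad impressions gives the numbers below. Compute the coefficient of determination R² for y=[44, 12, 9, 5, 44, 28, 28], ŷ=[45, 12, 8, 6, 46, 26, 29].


ȳ = 24.2857
SS_res = Σ(y-ŷ)² = 12
SS_tot = Σ(y-ȳ)² = 1561.43
R² = 1 - SS_res/SS_tot = 1 - 0.0077 = 0.9923

0.9923


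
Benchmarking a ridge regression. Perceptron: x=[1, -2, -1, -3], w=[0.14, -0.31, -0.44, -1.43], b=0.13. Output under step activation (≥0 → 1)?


z = (1)·(0.14) + (-2)·(-0.31) + (-1)·(-0.44) + (-3)·(-1.43) + 0.13
  = 5.62
step(z) = 1 (z≥0)

1


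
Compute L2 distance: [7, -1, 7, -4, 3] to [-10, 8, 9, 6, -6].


d = √((7+ 10)² + (-1-8)² + (7-9)² + (-4-6)² + (3+ 6)²)
  = √(289 + 81 + 4 + 100 + 81)
  = √555 = 23.5584

23.5584


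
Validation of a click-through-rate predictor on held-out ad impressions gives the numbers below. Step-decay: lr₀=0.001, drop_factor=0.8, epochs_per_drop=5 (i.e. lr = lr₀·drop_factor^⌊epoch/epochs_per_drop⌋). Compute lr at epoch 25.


n_drops = ⌊25/5⌋ = 5
lr = 0.001·0.8^5 = 0.001·0.32768 = 0.00032768

0.00032768


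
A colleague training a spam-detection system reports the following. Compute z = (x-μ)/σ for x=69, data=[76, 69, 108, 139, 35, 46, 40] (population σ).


μ = 73.2857, σ = 35.5918
z = (69 - 73.2857)/35.5918 = -0.1204

-0.1204


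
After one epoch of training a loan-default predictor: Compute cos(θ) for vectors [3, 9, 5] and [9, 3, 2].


A·B = 3·9 + 9·3 + 5·2 = 64
‖A‖ = √115 = 10.7238, ‖B‖ = √94 = 9.6954
cos = 64/(√115·√94) = 64/√10810 = 0.6156

0.6156


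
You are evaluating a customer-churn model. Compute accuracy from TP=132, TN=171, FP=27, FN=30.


Accuracy = (TP+TN)/(TP+TN+FP+FN)
= (132+171)/(360)
= 303/360 = 84.17%

84.17%


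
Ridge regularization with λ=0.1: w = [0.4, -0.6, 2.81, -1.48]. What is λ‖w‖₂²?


‖w‖₂² = (0.4)² + (-0.6)² + (2.81)² + (-1.48)²
     = 0.16 + 0.36 + 7.8961 + 2.1904
     = 10.6065
λ·‖w‖₂² = 0.1·10.6065 = 1.06065

1.06065


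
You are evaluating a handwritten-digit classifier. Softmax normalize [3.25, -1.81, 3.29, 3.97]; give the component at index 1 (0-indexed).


Exponentials: e^3.25=25.7903, e^-1.81=0.1637, e^3.29=26.8429, e^3.97=52.9845
Sum = 105.7814
Softmax = [0.2438, 0.0015, 0.2538, 0.5009]
p[1] = 0.1637/105.7814 = 0.0015

0.0015


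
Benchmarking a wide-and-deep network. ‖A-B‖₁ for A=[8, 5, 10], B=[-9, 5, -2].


d = |8+ 9| + |5-5| + |10+ 2|
  = 17 + 0 + 12
  = 29

29


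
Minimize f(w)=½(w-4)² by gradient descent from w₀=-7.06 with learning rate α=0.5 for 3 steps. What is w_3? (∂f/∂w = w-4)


step 1: grad = -7.06-4 = -11.06; w = -7.06 - 0.5·(-11.06) = -1.53
step 2: grad = -1.53-4 = -5.53; w = -1.53 - 0.5·(-5.53) = 1.235
step 3: grad = 1.235-4 = -2.765; w = 1.235 - 0.5·(-2.765) = 2.6175

2.6175


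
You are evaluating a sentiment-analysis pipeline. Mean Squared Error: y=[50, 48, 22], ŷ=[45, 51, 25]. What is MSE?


Squared errors: (50-45)²=25, (48-51)²=9, (22-25)²=9
Sum = 43
MSE = 43/3 = 43/3

43/3


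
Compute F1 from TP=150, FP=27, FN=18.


Precision = 150/177 = 0.8475
Recall = 150/168 = 0.8929
F1 = 2·P·R/(P+R) = 2·TP/(2·TP+FP+FN) = 300/(300+27+18) = 300/345 = 0.8696

0.8696


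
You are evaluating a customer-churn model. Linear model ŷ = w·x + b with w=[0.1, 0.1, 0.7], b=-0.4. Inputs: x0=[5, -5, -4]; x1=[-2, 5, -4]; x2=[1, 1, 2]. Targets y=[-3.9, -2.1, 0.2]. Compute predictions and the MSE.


ŷ0 = (0.1)·(5) + (0.1)·(-5) + (0.7)·(-4) - 0.4 = -3.2
ŷ1 = (0.1)·(-2) + (0.1)·(5) + (0.7)·(-4) - 0.4 = -2.9
ŷ2 = (0.1)·(1) + (0.1)·(1) + (0.7)·(2) - 0.4 = 1.2
errors² = [0.49, 0.64, 1.0]
MSE = 2.1300/3 = 0.71

0.71


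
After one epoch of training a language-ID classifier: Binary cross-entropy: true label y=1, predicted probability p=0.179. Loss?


BCE = -[y·ln(p) + (1-y)·ln(1-p)]
= -1·ln(0.179) - 0
= -ln(0.179) = 1.7204

1.7204


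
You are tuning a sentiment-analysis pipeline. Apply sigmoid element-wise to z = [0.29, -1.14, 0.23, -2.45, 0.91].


σ(0.29) = 1/(1+e^-0.29) = 0.572
σ(-1.14) = 1/(1+e^1.14) = 0.2423
σ(0.23) = 1/(1+e^-0.23) = 0.5572
σ(-2.45) = 1/(1+e^2.45) = 0.0794
σ(0.91) = 1/(1+e^-0.91) = 0.713
result = [0.572, 0.2423, 0.5572, 0.0794, 0.713]

[0.572, 0.2423, 0.5572, 0.0794, 0.713]


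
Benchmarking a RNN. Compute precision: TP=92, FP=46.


Precision = TP/(TP+FP)
= 92/(92+46)
= 92/138 = 66.67%

66.67%


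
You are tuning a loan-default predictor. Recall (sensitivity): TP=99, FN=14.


Recall = TP/(TP+FN)
= 99/(99+14)
= 99/113 = 87.61%

87.61%


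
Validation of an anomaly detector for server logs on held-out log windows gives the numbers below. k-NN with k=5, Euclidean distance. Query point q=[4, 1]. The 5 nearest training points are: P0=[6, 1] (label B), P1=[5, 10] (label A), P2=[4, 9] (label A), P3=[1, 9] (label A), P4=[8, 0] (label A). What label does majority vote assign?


d(q,P0) = 2.0  (label B)
d(q,P1) = 9.0554  (label A)
d(q,P2) = 8.0  (label A)
d(q,P3) = 8.544  (label A)
d(q,P4) = 4.1231  (label A)
Votes: A=4, B=1
Majority → A

A


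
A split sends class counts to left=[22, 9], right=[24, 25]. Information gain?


Parent = [46, 34], H_parent = 0.9837
H_left = 0.8691 (n=31), H_right = 0.9997 (n=49)
H_children = (31/80)·0.8691 + (49/80)·0.9997 = 0.9491
IG = 0.9837 - 0.9491 = 0.0346

0.0346


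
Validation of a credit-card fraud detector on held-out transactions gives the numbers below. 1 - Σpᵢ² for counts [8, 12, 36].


Probabilities: [8/56, 12/56, 36/56] ≈ [0.1429, 0.2143, 0.6429]
Σpᵢ² = (64 + 144 + 1296)/56² = 1504/3136
Gini = 1 - Σpᵢ² = 1 - 1504/3136 = 0.5204

0.5204


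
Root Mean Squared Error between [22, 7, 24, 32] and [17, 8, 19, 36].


MSE = 67/4 = 16.75
RMSE = √(67/4) = 4.0927

4.0927


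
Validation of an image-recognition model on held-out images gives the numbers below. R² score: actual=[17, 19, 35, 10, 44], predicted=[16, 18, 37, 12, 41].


ȳ = 25
SS_res = Σ(y-ŷ)² = 19
SS_tot = Σ(y-ȳ)² = 786
R² = 1 - SS_res/SS_tot = 1 - 0.0242 = 0.9758

0.9758


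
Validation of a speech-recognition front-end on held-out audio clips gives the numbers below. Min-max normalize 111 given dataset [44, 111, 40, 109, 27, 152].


min=27, max=152
(111-27)/(152-27) = 84/125 = 0.672

0.672


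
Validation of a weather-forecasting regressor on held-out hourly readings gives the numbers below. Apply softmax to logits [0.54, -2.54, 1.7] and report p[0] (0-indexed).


Exponentials: e^0.54=1.716, e^-2.54=0.0789, e^1.7=5.4739
Sum = 7.2688
Softmax = [0.2361, 0.0108, 0.7531]
p[0] = 1.716/7.2688 = 0.2361

0.2361


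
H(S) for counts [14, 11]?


Probabilities: [14/25, 11/25] ≈ [0.56, 0.44]
H = -((14/25)·log₂(14/25) + (11/25)·log₂(11/25))
  = 0.9896 bits

0.9896 bits


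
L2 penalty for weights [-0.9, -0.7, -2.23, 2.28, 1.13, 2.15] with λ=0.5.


‖w‖₂² = (-0.9)² + (-0.7)² + (-2.23)² + (2.28)² + (1.13)² + (2.15)²
     = 0.81 + 0.49 + 4.9729 + 5.1984 + 1.2769 + 4.6225
     = 17.3707
λ·‖w‖₂² = 0.5·17.3707 = 8.68535

8.68535


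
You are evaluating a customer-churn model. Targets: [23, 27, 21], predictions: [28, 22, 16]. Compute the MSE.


Squared errors: (23-28)²=25, (27-22)²=25, (21-16)²=25
Sum = 75
MSE = 75/3 = 25

25


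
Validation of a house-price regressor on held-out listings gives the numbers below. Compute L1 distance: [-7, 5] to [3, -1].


d = |-7-3| + |5+ 1|
  = 10 + 6
  = 16

16


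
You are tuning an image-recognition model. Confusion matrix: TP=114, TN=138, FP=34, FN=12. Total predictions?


Total = TP + TN + FP + FN
= 114 + 138 + 34 + 12
= 298
(Predicted positive: 148, predicted negative: 150)

298


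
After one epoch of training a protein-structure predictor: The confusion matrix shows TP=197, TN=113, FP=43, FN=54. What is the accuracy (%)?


Accuracy = (TP+TN)/(TP+TN+FP+FN)
= (197+113)/(407)
= 310/407 = 76.17%

76.17%


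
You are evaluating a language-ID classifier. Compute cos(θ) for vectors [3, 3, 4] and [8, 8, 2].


A·B = 3·8 + 3·8 + 4·2 = 56
‖A‖ = √34 = 5.831, ‖B‖ = √132 = 11.4891
cos = 56/(√34·√132) = 56/√4488 = 0.8359

0.8359


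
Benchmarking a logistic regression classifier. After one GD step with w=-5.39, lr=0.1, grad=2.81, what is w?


w_new = w - α·∇
= -5.39 - 0.1·2.81
= -5.39 - 0.281
= -5.671

-5.671


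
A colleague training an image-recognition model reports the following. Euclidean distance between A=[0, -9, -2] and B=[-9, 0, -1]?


d = √((0+ 9)² + (-9-0)² + (-2+ 1)²)
  = √(81 + 81 + 1)
  = √163 = 12.7671

12.7671


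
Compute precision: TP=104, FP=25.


Precision = TP/(TP+FP)
= 104/(104+25)
= 104/129 = 80.62%

80.62%


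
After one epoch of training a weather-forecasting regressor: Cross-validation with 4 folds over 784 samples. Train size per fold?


Fold size = 784/4 = 196
Training per fold = 784 - 196 = 588

588


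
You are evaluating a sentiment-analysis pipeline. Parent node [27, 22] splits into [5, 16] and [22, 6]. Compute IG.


Parent = [27, 22], H_parent = 0.9925
H_left = 0.7919 (n=21), H_right = 0.7496 (n=28)
H_children = (21/49)·0.7919 + (28/49)·0.7496 = 0.7677
IG = 0.9925 - 0.7677 = 0.2248

0.2248


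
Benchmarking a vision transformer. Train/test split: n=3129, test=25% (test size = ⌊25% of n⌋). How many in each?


Test = ⌊3129·25/100⌋ = 782
Train = 3129 - 782 = 2347

Train: 2347, Test: 782


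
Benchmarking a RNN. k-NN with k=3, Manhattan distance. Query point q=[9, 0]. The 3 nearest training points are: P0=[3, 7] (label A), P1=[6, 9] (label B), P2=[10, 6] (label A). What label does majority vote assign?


d(q,P0) = 13  (label A)
d(q,P1) = 12  (label B)
d(q,P2) = 7  (label A)
Votes: A=2, B=1
Majority → A

A


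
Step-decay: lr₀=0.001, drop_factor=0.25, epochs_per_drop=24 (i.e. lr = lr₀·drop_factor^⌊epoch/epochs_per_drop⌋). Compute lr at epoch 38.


n_drops = ⌊38/24⌋ = 1
lr = 0.001·0.25^1 = 0.001·0.25 = 0.00025

0.00025


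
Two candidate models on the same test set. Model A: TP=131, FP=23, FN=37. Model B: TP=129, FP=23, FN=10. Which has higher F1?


Model A: P=131/154=0.8506, R=131/168=0.7798, F1=2PR/(P+R)=2TP/(2TP+FP+FN)=262/322=0.8137
Model B: P=129/152=0.8487, R=129/139=0.9281, F1=2PR/(P+R)=2TP/(2TP+FP+FN)=258/291=0.8866
0.8137 < 0.8866 → Model B

Model B


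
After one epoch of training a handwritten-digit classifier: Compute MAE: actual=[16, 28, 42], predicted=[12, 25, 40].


Absolute errors: |16-12|=4, |28-25|=3, |42-40|=2
Sum = 9
MAE = 9/3 = 3

3


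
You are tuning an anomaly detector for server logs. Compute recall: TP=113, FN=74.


Recall = TP/(TP+FN)
= 113/(113+74)
= 113/187 = 60.43%

60.43%


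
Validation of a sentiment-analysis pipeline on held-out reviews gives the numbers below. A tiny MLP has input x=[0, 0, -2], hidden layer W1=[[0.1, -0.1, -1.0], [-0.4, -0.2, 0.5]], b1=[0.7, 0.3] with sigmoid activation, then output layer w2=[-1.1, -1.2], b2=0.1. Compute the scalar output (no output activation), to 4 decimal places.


z1[0] = (0.1)·(0) + (-0.1)·(0) + (-1.0)·(-2) + 0.7 = 2.7
z1[1] = (-0.4)·(0) + (-0.2)·(0) + (0.5)·(-2) + 0.3 = -0.7
h = sigmoid(z1) = [0.937, 0.3318]
output = (-1.1)·(0.937) + (-1.2)·(0.3318) + 0.1 = -1.3289

-1.3289


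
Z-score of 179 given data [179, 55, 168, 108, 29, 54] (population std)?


μ = 98.8333, σ = 57.8833
z = (179 - 98.8333)/57.8833 = 1.385

1.385


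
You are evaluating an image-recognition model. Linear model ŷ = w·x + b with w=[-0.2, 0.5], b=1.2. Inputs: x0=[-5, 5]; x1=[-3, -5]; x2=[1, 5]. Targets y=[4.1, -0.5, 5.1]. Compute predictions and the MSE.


ŷ0 = (-0.2)·(-5) + (0.5)·(5) + 1.2 = 4.7
ŷ1 = (-0.2)·(-3) + (0.5)·(-5) + 1.2 = -0.7
ŷ2 = (-0.2)·(1) + (0.5)·(5) + 1.2 = 3.5
errors² = [0.36, 0.04, 2.56]
MSE = 2.9600/3 = 0.9867

0.9867


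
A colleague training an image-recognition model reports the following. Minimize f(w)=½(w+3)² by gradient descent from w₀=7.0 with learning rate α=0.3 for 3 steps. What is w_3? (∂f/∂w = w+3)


step 1: grad = 7+3 = 10; w = 7 - 0.3·(10) = 4
step 2: grad = 4+3 = 7; w = 4 - 0.3·(7) = 1.9
step 3: grad = 1.9+3 = 4.9; w = 1.9 - 0.3·(4.9) = 0.43

0.43


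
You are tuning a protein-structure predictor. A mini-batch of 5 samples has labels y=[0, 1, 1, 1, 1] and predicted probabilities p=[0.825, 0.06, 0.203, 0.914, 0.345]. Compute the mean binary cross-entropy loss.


L[0] = -ln(1-0.825) = -ln(0.175) = 1.743
L[1] = -ln(0.06) = 2.8134
L[2] = -ln(0.203) = 1.5945
L[3] = -ln(0.914) = 0.0899
L[4] = -ln(0.345) = 1.0642
mean = (1.743 + 2.8134 + 1.5945 + 0.0899 + 1.0642)/5 = 1.461

1.461


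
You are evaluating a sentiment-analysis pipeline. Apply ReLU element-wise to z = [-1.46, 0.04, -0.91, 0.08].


ReLU(-1.46) = max(0, -1.46) = 0.0
ReLU(0.04) = max(0, 0.04) = 0.04
ReLU(-0.91) = max(0, -0.91) = 0.0
ReLU(0.08) = max(0, 0.08) = 0.08
result = [0.0, 0.04, 0.0, 0.08]

[0.0, 0.04, 0.0, 0.08]


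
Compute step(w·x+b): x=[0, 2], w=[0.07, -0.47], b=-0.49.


z = (0)·(0.07) + (2)·(-0.47) - 0.49
  = -1.43
step(z) = 0 (z<0)

0


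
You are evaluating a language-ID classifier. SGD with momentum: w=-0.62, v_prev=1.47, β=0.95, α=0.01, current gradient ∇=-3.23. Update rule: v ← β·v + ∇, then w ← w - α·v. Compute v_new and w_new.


v_new = 0.95·1.47 - 3.23 = 1.3965 - 3.23 = -1.8335
w_new = -0.62 - 0.01·-1.8335 = -0.62 + 0.018335 = -0.601665

v_new=-1.8335, w_new=-0.601665


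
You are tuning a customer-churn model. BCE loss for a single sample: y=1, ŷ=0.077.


BCE = -[y·ln(p) + (1-y)·ln(1-p)]
= -1·ln(0.077) - 0
= -ln(0.077) = 2.5639

2.5639


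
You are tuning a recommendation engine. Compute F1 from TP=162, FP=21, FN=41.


Precision = 162/183 = 0.8852
Recall = 162/203 = 0.798
F1 = 2·P·R/(P+R) = 2·TP/(2·TP+FP+FN) = 324/(324+21+41) = 324/386 = 0.8394

0.8394


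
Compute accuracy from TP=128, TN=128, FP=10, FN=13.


Accuracy = (TP+TN)/(TP+TN+FP+FN)
= (128+128)/(279)
= 256/279 = 91.76%

91.76%


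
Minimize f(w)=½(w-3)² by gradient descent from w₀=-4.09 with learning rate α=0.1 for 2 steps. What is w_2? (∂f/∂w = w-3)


step 1: grad = -4.09-3 = -7.09; w = -4.09 - 0.1·(-7.09) = -3.381
step 2: grad = -3.381-3 = -6.381; w = -3.381 - 0.1·(-6.381) = -2.7429

-2.7429


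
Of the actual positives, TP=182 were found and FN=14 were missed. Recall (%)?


Recall = TP/(TP+FN)
= 182/(182+14)
= 182/196 = 92.86%

92.86%


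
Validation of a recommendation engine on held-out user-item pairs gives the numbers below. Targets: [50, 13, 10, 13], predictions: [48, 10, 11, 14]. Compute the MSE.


Squared errors: (50-48)²=4, (13-10)²=9, (10-11)²=1, (13-14)²=1
Sum = 15
MSE = 15/4 = 15/4

15/4


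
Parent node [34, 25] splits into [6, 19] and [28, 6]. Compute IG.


Parent = [34, 25], H_parent = 0.9831
H_left = 0.795 (n=25), H_right = 0.6723 (n=34)
H_children = (25/59)·0.795 + (34/59)·0.6723 = 0.7243
IG = 0.9831 - 0.7243 = 0.2588

0.2588


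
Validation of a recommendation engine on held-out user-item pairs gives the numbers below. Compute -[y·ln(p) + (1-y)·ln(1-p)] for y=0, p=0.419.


BCE = -[y·ln(p) + (1-y)·ln(1-p)]
= -0 - 1·ln(1-0.419)
= -ln(0.581) = 0.543

0.543


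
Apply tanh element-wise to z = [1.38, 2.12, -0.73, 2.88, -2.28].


tanh(1.38) = 0.881
tanh(2.12) = 0.9716
tanh(-0.73) = -0.6231
tanh(2.88) = 0.9937
tanh(-2.28) = -0.9793
result = [0.881, 0.9716, -0.6231, 0.9937, -0.9793]

[0.881, 0.9716, -0.6231, 0.9937, -0.9793]


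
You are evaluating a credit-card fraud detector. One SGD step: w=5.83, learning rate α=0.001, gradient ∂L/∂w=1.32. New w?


w_new = w - α·∇
= 5.83 - 0.001·1.32
= 5.83 - 0.00132
= 5.82868

5.82868


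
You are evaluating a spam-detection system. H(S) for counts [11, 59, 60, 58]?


Probabilities: [11/188, 59/188, 60/188, 58/188] ≈ [0.0585, 0.3138, 0.3191, 0.3085]
H = -((11/188)·log₂(11/188) + (59/188)·log₂(59/188) + (60/188)·log₂(60/188) + (58/188)·log₂(58/188))
  = 1.8136 bits

1.8136 bits


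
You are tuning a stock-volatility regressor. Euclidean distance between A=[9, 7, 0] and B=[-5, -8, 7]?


d = √((9+ 5)² + (7+ 8)² + (0-7)²)
  = √(196 + 225 + 49)
  = √470 = 21.6795

21.6795


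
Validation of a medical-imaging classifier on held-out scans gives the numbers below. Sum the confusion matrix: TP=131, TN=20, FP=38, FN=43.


Total = TP + TN + FP + FN
= 131 + 20 + 38 + 43
= 232
(Predicted positive: 169, predicted negative: 63)

232


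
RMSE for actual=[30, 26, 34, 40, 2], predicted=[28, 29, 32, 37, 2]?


MSE = 26/5 = 5.2
RMSE = √(26/5) = 2.2804

2.2804


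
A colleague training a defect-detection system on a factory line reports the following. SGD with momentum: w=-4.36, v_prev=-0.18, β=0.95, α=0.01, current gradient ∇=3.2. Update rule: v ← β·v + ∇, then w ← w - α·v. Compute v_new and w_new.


v_new = 0.95·-0.18 + 3.2 = -0.171 + 3.2 = 3.029
w_new = -4.36 - 0.01·3.029 = -4.36 - 0.03029 = -4.39029

v_new=3.029, w_new=-4.39029


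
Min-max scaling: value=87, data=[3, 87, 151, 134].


min=3, max=151
(87-3)/(151-3) = 84/148 = 0.5676

0.5676


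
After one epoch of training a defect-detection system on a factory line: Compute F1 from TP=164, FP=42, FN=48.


Precision = 164/206 = 0.7961
Recall = 164/212 = 0.7736
F1 = 2·P·R/(P+R) = 2·TP/(2·TP+FP+FN) = 328/(328+42+48) = 328/418 = 0.7847

0.7847


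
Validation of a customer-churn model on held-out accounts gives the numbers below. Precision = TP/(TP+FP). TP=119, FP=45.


Precision = TP/(TP+FP)
= 119/(119+45)
= 119/164 = 72.56%

72.56%


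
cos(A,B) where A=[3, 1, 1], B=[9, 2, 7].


A·B = 3·9 + 1·2 + 1·7 = 36
‖A‖ = √11 = 3.3166, ‖B‖ = √134 = 11.5758
cos = 36/(√11·√134) = 36/√1474 = 0.9377

0.9377


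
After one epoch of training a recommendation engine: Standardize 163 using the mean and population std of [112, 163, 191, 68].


μ = 133.5, σ = 47.2467
z = (163 - 133.5)/47.2467 = 0.6244

0.6244


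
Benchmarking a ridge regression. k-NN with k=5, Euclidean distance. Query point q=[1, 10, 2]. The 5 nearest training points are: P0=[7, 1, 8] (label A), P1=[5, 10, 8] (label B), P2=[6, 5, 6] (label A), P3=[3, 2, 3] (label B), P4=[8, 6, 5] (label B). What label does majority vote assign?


d(q,P0) = 12.3693  (label A)
d(q,P1) = 7.2111  (label B)
d(q,P2) = 8.124  (label A)
d(q,P3) = 8.3066  (label B)
d(q,P4) = 8.6023  (label B)
Votes: A=2, B=3
Majority → B

B


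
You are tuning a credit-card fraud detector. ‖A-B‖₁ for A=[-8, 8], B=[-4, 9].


d = |-8+ 4| + |8-9|
  = 4 + 1
  = 5

5


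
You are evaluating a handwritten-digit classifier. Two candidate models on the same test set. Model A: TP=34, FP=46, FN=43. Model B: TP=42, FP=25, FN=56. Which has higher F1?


Model A: P=34/80=0.425, R=34/77=0.4416, F1=2PR/(P+R)=2TP/(2TP+FP+FN)=68/157=0.4331
Model B: P=42/67=0.6269, R=42/98=0.4286, F1=2PR/(P+R)=2TP/(2TP+FP+FN)=84/165=0.5091
0.4331 < 0.5091 → Model B

Model B


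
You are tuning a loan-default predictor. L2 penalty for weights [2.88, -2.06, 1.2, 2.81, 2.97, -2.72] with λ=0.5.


‖w‖₂² = (2.88)² + (-2.06)² + (1.2)² + (2.81)² + (2.97)² + (-2.72)²
     = 8.2944 + 4.2436 + 1.44 + 7.8961 + 8.8209 + 7.3984
     = 38.0934
λ·‖w‖₂² = 0.5·38.0934 = 19.0467

19.0467


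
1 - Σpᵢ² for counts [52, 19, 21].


Probabilities: [52/92, 19/92, 21/92] ≈ [0.5652, 0.2065, 0.2283]
Σpᵢ² = (2704 + 361 + 441)/92² = 3506/8464
Gini = 1 - Σpᵢ² = 1 - 3506/8464 = 0.5858

0.5858


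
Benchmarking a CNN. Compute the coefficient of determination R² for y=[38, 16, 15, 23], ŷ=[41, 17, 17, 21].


ȳ = 23
SS_res = Σ(y-ŷ)² = 18
SS_tot = Σ(y-ȳ)² = 338
R² = 1 - SS_res/SS_tot = 1 - 0.0533 = 0.9467

0.9467


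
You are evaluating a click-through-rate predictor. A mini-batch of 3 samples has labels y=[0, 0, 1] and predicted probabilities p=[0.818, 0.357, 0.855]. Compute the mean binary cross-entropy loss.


L[0] = -ln(1-0.818) = -ln(0.182) = 1.7037
L[1] = -ln(1-0.357) = -ln(0.643) = 0.4416
L[2] = -ln(0.855) = 0.1567
mean = (1.7037 + 0.4416 + 0.1567)/3 = 0.7673

0.7673


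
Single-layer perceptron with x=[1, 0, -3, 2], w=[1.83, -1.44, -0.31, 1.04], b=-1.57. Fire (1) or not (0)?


z = (1)·(1.83) + (0)·(-1.44) + (-3)·(-0.31) + (2)·(1.04) - 1.57
  = 3.27
step(z) = 1 (z≥0)

1


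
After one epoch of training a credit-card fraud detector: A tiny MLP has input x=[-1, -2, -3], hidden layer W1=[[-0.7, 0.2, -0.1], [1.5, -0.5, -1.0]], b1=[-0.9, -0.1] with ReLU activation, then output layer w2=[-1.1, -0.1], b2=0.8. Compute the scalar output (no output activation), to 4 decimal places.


z1[0] = (-0.7)·(-1) + (0.2)·(-2) + (-0.1)·(-3) - 0.9 = -0.3
z1[1] = (1.5)·(-1) + (-0.5)·(-2) + (-1.0)·(-3) - 0.1 = 2.4
h = ReLU(z1) = [0.0, 2.4]
output = (-1.1)·(0.0) + (-0.1)·(2.4) + 0.8 = 0.56

0.56


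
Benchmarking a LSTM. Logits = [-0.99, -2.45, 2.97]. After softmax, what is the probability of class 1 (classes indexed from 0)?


Exponentials: e^-0.99=0.3716, e^-2.45=0.0863, e^2.97=19.4919
Sum = 19.9498
Softmax = [0.0186, 0.0043, 0.977]
p[1] = 0.0863/19.9498 = 0.0043

0.0043


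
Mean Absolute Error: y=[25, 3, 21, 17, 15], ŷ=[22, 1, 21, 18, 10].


Absolute errors: |25-22|=3, |3-1|=2, |21-21|=0, |17-18|=1, |15-10|=5
Sum = 11
MAE = 11/5 = 11/5

11/5


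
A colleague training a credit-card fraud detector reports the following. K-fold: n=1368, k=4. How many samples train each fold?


Fold size = 1368/4 = 342
Training per fold = 1368 - 342 = 1026

1026


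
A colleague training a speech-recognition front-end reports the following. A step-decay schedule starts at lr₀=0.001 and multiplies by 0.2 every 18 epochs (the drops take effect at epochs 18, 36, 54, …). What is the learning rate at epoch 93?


n_drops = ⌊93/18⌋ = 5
lr = 0.001·0.2^5 = 0.001·0.00032 = 0.00000032

0.00000032


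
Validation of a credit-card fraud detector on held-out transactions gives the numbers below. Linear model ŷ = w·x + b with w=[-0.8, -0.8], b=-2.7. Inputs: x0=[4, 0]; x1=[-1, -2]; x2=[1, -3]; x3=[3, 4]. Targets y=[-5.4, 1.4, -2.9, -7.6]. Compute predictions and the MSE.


ŷ0 = (-0.8)·(4) + (-0.8)·(0) - 2.7 = -5.9
ŷ1 = (-0.8)·(-1) + (-0.8)·(-2) - 2.7 = -0.3
ŷ2 = (-0.8)·(1) + (-0.8)·(-3) - 2.7 = -1.1
ŷ3 = (-0.8)·(3) + (-0.8)·(4) - 2.7 = -8.3
errors² = [0.25, 2.89, 3.24, 0.49]
MSE = 6.8700/4 = 1.7175

1.7175


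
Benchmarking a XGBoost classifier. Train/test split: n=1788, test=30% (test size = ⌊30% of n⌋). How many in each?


Test = ⌊1788·30/100⌋ = 536
Train = 1788 - 536 = 1252

Train: 1252, Test: 536


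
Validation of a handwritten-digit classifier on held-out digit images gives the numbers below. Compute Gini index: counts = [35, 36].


Probabilities: [35/71, 36/71] ≈ [0.493, 0.507]
Σpᵢ² = (1225 + 1296)/71² = 2521/5041
Gini = 1 - Σpᵢ² = 1 - 2521/5041 = 0.4999

0.4999


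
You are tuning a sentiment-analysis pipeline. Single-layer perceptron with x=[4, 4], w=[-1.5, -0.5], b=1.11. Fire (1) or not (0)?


z = (4)·(-1.5) + (4)·(-0.5) + 1.11
  = -6.89
step(z) = 0 (z<0)

0


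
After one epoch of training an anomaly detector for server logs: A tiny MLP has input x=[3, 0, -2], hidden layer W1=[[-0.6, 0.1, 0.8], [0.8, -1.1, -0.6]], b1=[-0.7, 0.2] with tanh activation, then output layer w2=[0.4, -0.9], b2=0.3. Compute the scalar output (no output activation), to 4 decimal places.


z1[0] = (-0.6)·(3) + (0.1)·(0) + (0.8)·(-2) - 0.7 = -4.1
z1[1] = (0.8)·(3) + (-1.1)·(0) + (-0.6)·(-2) + 0.2 = 3.8
h = tanh(z1) = [-0.9995, 0.999]
output = (0.4)·(-0.9995) + (-0.9)·(0.999) + 0.3 = -0.9989

-0.9989


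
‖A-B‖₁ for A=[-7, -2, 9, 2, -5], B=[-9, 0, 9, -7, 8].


d = |-7+ 9| + |-2-0| + |9-9| + |2+ 7| + |-5-8|
  = 2 + 2 + 0 + 9 + 13
  = 26

26


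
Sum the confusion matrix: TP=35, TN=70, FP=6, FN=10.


Total = TP + TN + FP + FN
= 35 + 70 + 6 + 10
= 121
(Predicted positive: 41, predicted negative: 80)

121


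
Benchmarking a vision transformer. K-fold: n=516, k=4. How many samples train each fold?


Fold size = 516/4 = 129
Training per fold = 516 - 129 = 387

387


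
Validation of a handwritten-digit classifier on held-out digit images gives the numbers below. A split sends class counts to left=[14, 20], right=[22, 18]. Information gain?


Parent = [36, 38], H_parent = 0.9995
H_left = 0.9774 (n=34), H_right = 0.9928 (n=40)
H_children = (34/74)·0.9774 + (40/74)·0.9928 = 0.9857
IG = 0.9995 - 0.9857 = 0.0138

0.0138


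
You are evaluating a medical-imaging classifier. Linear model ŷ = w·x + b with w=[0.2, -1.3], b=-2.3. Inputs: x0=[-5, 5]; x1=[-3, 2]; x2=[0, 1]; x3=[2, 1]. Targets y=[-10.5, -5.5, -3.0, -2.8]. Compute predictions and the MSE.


ŷ0 = (0.2)·(-5) + (-1.3)·(5) - 2.3 = -9.8
ŷ1 = (0.2)·(-3) + (-1.3)·(2) - 2.3 = -5.5
ŷ2 = (0.2)·(0) + (-1.3)·(1) - 2.3 = -3.6
ŷ3 = (0.2)·(2) + (-1.3)·(1) - 2.3 = -3.2
errors² = [0.49, 0.0, 0.36, 0.16]
MSE = 1.0100/4 = 0.2525

0.2525


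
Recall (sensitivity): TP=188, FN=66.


Recall = TP/(TP+FN)
= 188/(188+66)
= 188/254 = 74.02%

74.02%


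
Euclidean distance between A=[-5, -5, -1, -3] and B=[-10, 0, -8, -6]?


d = √((-5+ 10)² + (-5-0)² + (-1+ 8)² + (-3+ 6)²)
  = √(25 + 25 + 49 + 9)
  = √108 = 10.3923

10.3923


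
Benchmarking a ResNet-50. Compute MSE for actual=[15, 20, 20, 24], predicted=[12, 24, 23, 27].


Squared errors: (15-12)²=9, (20-24)²=16, (20-23)²=9, (24-27)²=9
Sum = 43
MSE = 43/4 = 43/4

43/4


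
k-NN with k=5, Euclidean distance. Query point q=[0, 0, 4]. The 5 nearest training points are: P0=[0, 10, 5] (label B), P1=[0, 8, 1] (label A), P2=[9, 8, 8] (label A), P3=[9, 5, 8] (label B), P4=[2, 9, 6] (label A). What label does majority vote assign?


d(q,P0) = 10.0499  (label B)
d(q,P1) = 8.544  (label A)
d(q,P2) = 12.6886  (label A)
d(q,P3) = 11.0454  (label B)
d(q,P4) = 9.434  (label A)
Votes: A=3, B=2
Majority → A

A


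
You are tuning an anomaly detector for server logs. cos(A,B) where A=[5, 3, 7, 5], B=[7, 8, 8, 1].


A·B = 5·7 + 3·8 + 7·8 + 5·1 = 120
‖A‖ = √108 = 10.3923, ‖B‖ = √178 = 13.3417
cos = 120/(√108·√178) = 120/√19224 = 0.8655

0.8655


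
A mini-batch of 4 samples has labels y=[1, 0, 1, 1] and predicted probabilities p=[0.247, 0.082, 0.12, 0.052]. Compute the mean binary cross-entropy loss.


L[0] = -ln(0.247) = 1.3984
L[1] = -ln(1-0.082) = -ln(0.918) = 0.0856
L[2] = -ln(0.12) = 2.1203
L[3] = -ln(0.052) = 2.9565
mean = (1.3984 + 0.0856 + 2.1203 + 2.9565)/4 = 1.6402

1.6402


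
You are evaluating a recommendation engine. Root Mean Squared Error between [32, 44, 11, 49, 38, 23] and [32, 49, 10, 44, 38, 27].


MSE = 67/6 = 11.1667
RMSE = √(67/6) = 3.3417

3.3417


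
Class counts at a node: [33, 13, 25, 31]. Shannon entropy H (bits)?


Probabilities: [33/102, 13/102, 25/102, 31/102] ≈ [0.3235, 0.1275, 0.2451, 0.3039]
H = -((33/102)·log₂(33/102) + (13/102)·log₂(13/102) + (25/102)·log₂(25/102) + (31/102)·log₂(31/102))
  = 1.9249 bits

1.9249 bits


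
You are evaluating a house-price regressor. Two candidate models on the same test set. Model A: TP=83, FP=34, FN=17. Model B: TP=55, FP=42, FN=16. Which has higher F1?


Model A: P=83/117=0.7094, R=83/100=0.83, F1=2PR/(P+R)=2TP/(2TP+FP+FN)=166/217=0.765
Model B: P=55/97=0.567, R=55/71=0.7746, F1=2PR/(P+R)=2TP/(2TP+FP+FN)=110/168=0.6548
0.765 > 0.6548 → Model A

Model A


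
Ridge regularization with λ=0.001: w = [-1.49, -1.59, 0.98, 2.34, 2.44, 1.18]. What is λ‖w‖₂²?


‖w‖₂² = (-1.49)² + (-1.59)² + (0.98)² + (2.34)² + (2.44)² + (1.18)²
     = 2.2201 + 2.5281 + 0.9604 + 5.4756 + 5.9536 + 1.3924
     = 18.5302
λ·‖w‖₂² = 0.001·18.5302 = 0.01853

0.01853


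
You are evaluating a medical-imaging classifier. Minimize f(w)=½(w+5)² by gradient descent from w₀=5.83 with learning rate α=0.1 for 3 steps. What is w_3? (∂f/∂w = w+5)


step 1: grad = 5.83+5 = 10.83; w = 5.83 - 0.1·(10.83) = 4.747
step 2: grad = 4.747+5 = 9.747; w = 4.747 - 0.1·(9.747) = 3.7723
step 3: grad = 3.7723+5 = 8.7723; w = 3.7723 - 0.1·(8.7723) = 2.89507

2.89507


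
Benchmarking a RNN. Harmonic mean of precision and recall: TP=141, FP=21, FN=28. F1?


Precision = 141/162 = 0.8704
Recall = 141/169 = 0.8343
F1 = 2·P·R/(P+R) = 2·TP/(2·TP+FP+FN) = 282/(282+21+28) = 282/331 = 0.852

0.852


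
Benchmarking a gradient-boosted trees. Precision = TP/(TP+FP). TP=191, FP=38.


Precision = TP/(TP+FP)
= 191/(191+38)
= 191/229 = 83.41%

83.41%


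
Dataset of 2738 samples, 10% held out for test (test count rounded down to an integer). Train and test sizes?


Test = ⌊2738·10/100⌋ = 273
Train = 2738 - 273 = 2465

Train: 2465, Test: 273
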